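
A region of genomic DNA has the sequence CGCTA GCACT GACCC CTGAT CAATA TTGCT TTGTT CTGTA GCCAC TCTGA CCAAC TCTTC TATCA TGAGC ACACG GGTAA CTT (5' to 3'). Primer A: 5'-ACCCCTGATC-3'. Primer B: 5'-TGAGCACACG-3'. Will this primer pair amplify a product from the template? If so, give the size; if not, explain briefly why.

Primer A (ACCCCTGATC) matches the top strand at positions 12–21 (3' end points downstream).
Primer B (TGAGCACACG) also matches the top strand directly, at positions 66–75 — its reverse complement CGTGTGCTCA is not present.
Both primers anneal to the bottom strand with 3' ends pointing the same way, so neither can prime synthesis back toward the other.

No product — both primers anneal to the same strand and extend in the same direction.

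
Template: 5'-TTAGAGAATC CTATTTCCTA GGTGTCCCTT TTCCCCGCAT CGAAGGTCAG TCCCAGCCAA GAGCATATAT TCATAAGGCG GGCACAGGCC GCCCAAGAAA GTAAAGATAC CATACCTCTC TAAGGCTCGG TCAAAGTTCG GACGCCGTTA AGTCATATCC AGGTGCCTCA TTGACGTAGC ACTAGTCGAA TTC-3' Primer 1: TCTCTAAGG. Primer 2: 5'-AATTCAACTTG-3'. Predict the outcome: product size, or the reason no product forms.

Primer 2 (AATTCAACTTG) does not match the top strand, and its reverse complement CAAGTTGAATT does not match either.
With no annealing site for primer 2, no amplification occurs.

No product — primer 2 has no binding site in the template.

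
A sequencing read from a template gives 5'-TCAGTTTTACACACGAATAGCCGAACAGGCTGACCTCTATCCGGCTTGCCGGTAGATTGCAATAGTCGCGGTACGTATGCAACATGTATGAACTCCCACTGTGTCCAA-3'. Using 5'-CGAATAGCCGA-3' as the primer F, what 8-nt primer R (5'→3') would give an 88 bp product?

The forward primer binds at positions 14–24, so an 88 bp product ends at position 14 + 88 − 1 = 101.
The reverse primer anneals to the top strand over positions 94–101, i.e. to TCCCACTG.
Its sequence written 5'→3' is the reverse complement: CAGTGGGA.

5'-CAGTGGGA-3'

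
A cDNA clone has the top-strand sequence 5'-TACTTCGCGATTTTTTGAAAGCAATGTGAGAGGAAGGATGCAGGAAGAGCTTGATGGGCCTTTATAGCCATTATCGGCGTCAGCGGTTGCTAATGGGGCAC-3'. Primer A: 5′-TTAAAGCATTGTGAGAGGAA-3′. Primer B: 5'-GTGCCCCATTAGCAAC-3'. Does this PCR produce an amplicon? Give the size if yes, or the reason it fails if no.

No product — primer A has no binding site in the template.

Primer A (TTAAAGCATTGTGAGAGGAA) does not match the top strand, and its reverse complement TTCCTCTCACAATGCTTTAA does not match either.
With no annealing site for primer A, no amplification occurs.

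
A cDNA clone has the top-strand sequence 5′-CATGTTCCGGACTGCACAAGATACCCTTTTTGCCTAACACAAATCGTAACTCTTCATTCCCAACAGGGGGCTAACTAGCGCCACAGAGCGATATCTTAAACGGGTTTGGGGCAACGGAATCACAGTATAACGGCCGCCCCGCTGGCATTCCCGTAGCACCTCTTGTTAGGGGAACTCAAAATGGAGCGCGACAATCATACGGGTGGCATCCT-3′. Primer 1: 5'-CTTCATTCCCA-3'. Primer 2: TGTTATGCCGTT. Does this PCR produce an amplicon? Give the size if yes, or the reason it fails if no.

Primer 2 (TGTTATGCCGTT) does not match the top strand, and its reverse complement AACGGCATAACA does not match either.
With no annealing site for primer 2, no amplification occurs.

No product — primer 2 has no binding site in the template.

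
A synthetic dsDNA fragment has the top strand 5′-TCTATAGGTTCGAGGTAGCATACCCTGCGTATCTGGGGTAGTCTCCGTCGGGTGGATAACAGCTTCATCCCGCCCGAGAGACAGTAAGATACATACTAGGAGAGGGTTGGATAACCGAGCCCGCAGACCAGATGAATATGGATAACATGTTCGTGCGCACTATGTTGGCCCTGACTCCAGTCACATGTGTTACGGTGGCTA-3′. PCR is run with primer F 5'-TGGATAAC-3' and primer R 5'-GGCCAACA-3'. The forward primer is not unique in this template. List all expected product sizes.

The forward primer TGGATAAC matches the top strand at positions 53–60, 108–115, 139–146.
The reverse primer's reverse complement is TGTTGGCC, matching at positions 163–170.
Each forward site pairs with the reverse site to give a product ending at position 170: sizes 118, 63, 32 bp.

118 bp, 63 bp, 32 bp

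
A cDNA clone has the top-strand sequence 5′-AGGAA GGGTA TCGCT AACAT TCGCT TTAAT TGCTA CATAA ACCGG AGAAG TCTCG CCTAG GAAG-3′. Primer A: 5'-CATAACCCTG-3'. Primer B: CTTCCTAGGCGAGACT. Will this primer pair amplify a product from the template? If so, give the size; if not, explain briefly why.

Primer A (CATAACCCTG) does not match the top strand, and its reverse complement CAGGGTTATG does not match either.
With no annealing site for primer A, no amplification occurs.

No product — primer A has no binding site in the template.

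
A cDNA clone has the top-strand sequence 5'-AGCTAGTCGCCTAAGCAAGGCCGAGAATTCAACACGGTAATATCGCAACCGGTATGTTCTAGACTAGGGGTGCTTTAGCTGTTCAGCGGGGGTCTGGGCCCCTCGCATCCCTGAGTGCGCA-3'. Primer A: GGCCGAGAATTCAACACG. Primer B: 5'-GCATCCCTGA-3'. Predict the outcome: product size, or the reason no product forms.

Primer A (GGCCGAGAATTCAACACG) matches the top strand at positions 19–36 (3' end points downstream).
Primer B (GCATCCCTGA) also matches the top strand directly, at positions 105–114 — its reverse complement TCAGGGATGC is not present.
Both primers anneal to the bottom strand with 3' ends pointing the same way, so neither can prime synthesis back toward the other.

No product — both primers anneal to the same strand and extend in the same direction.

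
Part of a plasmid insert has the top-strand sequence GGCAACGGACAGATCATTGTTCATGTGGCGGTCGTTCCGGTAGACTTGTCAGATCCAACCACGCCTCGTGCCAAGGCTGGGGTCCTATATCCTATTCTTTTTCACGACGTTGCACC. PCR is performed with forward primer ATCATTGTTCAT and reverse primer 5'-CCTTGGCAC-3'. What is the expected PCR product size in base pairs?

64 bp

Forward primer ATCATTGTTCAT is found on the top strand at positions 13–24.
Taking the reverse complement of CCTTGGCAC gives GTGCCAAGG, found at positions 68–76 on the template; the primer anneals here to the top strand with its 3' end pointing upstream.
Amplicon spans positions 13–76: 64 bp.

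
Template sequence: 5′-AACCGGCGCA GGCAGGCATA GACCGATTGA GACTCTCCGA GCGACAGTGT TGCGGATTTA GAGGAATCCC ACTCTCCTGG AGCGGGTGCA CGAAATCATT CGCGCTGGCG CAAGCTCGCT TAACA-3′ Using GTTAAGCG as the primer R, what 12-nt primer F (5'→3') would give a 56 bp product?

5'-CCACTCTCCTGG-3'

The reverse primer's reverse complement CGCTTAAC matches the template at positions 117–124, so the product ends at position 124.
A 56 bp product then starts at position 124 − 56 + 1 = 69.
The forward primer is identical to the top strand there: CCACTCTCCTGG.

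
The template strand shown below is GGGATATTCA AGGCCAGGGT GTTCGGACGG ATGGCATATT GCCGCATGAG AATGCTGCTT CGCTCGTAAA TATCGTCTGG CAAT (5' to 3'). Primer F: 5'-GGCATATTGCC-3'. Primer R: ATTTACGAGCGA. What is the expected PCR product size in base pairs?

The forward primer matches the template at positions 33–43.
Reverse complement of the reverse primer: TCGCTCGTAAAT. This occurs on the top strand at positions 60–71.
Amplicon spans positions 33–71: 39 bp.

39 bp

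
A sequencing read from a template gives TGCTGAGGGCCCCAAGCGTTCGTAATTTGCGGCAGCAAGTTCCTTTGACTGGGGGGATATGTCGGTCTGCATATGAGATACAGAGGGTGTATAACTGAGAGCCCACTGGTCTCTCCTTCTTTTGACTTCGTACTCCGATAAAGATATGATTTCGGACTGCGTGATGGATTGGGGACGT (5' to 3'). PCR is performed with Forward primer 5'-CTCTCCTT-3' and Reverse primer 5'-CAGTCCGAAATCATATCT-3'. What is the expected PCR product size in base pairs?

Forward primer CTCTCCTT is found on the top strand at positions 111–118.
The reverse primer's reverse complement is AGATATGATTTCGGACTG, which matches the template at positions 142–159.
Product length = (reverse-primer end) − (forward-primer start) + 1 = 159 − 111 + 1 = 49 bp.

49 bp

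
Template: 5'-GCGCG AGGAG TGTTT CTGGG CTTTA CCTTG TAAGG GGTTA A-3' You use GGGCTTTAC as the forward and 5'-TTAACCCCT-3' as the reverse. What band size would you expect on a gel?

The forward primer matches the template at positions 18–26.
Taking the reverse complement of TTAACCCCT gives AGGGGTTAA, found at positions 33–41 on the template; the primer anneals here to the top strand with its 3' end pointing upstream.
Amplicon spans positions 18–41: 24 bp.

24 bp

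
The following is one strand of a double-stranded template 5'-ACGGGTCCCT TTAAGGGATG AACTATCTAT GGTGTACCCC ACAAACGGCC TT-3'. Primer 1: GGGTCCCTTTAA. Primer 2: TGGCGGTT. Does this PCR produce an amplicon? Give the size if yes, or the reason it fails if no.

No product — primer 2 has no binding site in the template.

Primer 2 (TGGCGGTT) does not match the top strand, and its reverse complement AACCGCCA does not match either.
With no annealing site for primer 2, no amplification occurs.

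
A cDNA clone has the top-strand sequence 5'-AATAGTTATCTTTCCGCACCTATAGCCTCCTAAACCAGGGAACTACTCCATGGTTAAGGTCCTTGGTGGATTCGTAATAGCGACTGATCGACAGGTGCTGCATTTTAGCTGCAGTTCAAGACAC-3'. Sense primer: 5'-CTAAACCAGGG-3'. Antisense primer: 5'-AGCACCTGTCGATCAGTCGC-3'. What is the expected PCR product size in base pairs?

Forward primer CTAAACCAGGG is found on the top strand at positions 30–40.
Reverse complement of the reverse primer: GCGACTGATCGACAGGTGCT. This occurs on the top strand at positions 80–99.
Amplicon spans positions 30–99: 70 bp.

70 bp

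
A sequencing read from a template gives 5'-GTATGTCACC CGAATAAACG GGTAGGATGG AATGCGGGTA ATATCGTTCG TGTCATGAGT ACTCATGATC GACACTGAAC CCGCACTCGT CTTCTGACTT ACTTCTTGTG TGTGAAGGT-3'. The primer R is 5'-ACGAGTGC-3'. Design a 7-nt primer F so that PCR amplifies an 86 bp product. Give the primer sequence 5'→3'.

The reverse primer's reverse complement GCACTCGT matches the template at positions 83–90, so the product ends at position 90.
An 86 bp product then starts at position 90 − 86 + 1 = 5.
The forward primer is identical to the top strand there: GTCACCC.

5'-GTCACCC-3'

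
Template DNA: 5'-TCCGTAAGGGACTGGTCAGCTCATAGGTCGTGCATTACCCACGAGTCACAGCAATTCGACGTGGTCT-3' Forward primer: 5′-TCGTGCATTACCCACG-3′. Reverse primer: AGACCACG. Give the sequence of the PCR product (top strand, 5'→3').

5'-TCGTGCATTACCCACGAGTCACAGCAATTCGACGTGGTCT-3'

The forward primer matches the template at positions 28–43.
The reverse primer's reverse complement is CGTGGTCT, which matches the template at positions 60–67.
The product is the template from position 28 through 67 (40 bp).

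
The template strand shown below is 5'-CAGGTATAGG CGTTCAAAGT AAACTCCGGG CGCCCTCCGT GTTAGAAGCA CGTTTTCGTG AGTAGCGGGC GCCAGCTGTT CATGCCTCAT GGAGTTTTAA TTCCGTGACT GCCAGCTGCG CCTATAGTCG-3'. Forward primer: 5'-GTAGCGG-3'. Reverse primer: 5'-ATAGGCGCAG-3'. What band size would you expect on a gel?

64 bp

Forward primer GTAGCGG is found on the top strand at positions 62–68.
The reverse primer's reverse complement is CTGCGCCTAT, which matches the template at positions 116–125.
Amplicon spans positions 62–125: 64 bp.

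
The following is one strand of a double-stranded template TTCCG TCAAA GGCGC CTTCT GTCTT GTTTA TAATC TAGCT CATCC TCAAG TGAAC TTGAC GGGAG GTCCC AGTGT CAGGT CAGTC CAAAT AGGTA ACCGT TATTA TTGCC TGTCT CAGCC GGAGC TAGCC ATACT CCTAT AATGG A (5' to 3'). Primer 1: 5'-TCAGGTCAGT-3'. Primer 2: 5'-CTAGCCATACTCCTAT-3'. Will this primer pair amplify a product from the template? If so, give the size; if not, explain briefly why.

No product — both primers anneal to the same strand and extend in the same direction.

Primer 1 (TCAGGTCAGT) matches the top strand at positions 75–84 (3' end points downstream).
Primer 2 (CTAGCCATACTCCTAT) also matches the top strand directly, at positions 125–140 — its reverse complement ATAGGAGTATGGCTAG is not present.
Both primers anneal to the bottom strand with 3' ends pointing the same way, so neither can prime synthesis back toward the other.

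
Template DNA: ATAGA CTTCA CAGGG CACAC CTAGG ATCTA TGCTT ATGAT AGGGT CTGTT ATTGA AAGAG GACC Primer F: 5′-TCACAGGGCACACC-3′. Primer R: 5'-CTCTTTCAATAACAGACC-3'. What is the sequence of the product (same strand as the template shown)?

5'-TCACAGGGCACACCTAGGATCTATGCTTATGATAGGGTCTGTTATTGAAAGAG-3'

The forward primer matches the template at positions 8–21.
Taking the reverse complement of CTCTTTCAATAACAGACC gives GGTCTGTTATTGAAAGAG, found at positions 43–60 on the template; the primer anneals here to the top strand with its 3' end pointing upstream.
The product is the template from position 8 through 60 (53 bp).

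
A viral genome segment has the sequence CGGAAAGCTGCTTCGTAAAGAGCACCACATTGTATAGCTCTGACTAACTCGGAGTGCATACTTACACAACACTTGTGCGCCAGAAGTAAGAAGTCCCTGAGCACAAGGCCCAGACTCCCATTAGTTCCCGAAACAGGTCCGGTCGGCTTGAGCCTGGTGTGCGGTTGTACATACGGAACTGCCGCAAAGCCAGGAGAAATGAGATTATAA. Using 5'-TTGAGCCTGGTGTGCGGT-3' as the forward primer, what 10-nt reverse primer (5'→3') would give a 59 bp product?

The forward primer binds at positions 148–165, so a 59 bp product ends at position 148 + 59 − 1 = 206.
The reverse primer anneals to the top strand over positions 197–206, i.e. to AAATGAGATT.
Its sequence written 5'→3' is the reverse complement: AATCTCATTT.

5'-AATCTCATTT-3'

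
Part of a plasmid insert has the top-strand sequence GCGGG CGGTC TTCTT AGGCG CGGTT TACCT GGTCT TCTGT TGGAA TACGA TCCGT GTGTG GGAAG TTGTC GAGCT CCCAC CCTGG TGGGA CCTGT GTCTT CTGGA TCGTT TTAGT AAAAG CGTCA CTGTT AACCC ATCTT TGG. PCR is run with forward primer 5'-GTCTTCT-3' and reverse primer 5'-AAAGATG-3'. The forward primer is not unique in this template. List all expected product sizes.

134 bp, 110 bp, 46 bp

The forward primer GTCTTCT matches the top strand at positions 8–14, 32–38, 96–102.
The reverse primer's reverse complement is CATCTTT, matching at positions 135–141.
Each forward site pairs with the reverse site to give a product ending at position 141: sizes 134, 110, 46 bp.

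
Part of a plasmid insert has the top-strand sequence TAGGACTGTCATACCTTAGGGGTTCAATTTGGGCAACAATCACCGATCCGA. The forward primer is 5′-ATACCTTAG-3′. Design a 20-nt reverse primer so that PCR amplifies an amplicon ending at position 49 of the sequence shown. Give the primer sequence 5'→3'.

The forward primer binds at positions 11–19; the product's 3' end on the top strand is position 49.
The reverse primer anneals to the top strand over positions 30–49, i.e. to TGGGCAACAATCACCGATCC.
Its sequence written 5'→3' is the reverse complement: GGATCGGTGATTGTTGCCCA.

5'-GGATCGGTGATTGTTGCCCA-3'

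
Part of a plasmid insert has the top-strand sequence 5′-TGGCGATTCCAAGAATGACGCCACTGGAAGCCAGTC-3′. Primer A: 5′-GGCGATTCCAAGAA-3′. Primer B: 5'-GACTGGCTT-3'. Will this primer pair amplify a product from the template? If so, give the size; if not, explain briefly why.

Primer A (GGCGATTCCAAGAA) matches the top strand at positions 2–15; it acts as a forward primer.
Primer B's reverse complement is AAGCCAGTC, matching the top strand at positions 28–36; it acts as a reverse primer.
The 3' ends face each other across positions 2–36, giving a 35 bp product.

Yes — a 35 bp product.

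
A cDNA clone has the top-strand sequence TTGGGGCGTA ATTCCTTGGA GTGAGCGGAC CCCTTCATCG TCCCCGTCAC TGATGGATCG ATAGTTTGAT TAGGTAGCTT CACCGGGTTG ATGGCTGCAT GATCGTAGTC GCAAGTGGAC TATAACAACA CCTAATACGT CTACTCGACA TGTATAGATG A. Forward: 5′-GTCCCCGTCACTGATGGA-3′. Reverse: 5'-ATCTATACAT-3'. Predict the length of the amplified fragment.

120 bp

Scanning the template, GTCCCCGTCACTGATGGA occurs at positions 40–57; this primer anneals to the bottom strand there with its 3' end pointing downstream.
The reverse primer's reverse complement is ATGTATAGAT, which matches the template at positions 150–159.
Amplicon spans positions 40–159: 120 bp.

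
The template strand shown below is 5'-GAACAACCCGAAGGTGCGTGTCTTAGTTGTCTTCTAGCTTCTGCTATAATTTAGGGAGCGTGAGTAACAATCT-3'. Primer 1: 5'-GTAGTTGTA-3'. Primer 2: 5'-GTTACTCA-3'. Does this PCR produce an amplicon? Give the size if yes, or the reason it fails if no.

Primer 1 (GTAGTTGTA) does not match the top strand, and its reverse complement TACAACTAC does not match either.
With no annealing site for primer 1, no amplification occurs.

No product — primer 1 has no binding site in the template.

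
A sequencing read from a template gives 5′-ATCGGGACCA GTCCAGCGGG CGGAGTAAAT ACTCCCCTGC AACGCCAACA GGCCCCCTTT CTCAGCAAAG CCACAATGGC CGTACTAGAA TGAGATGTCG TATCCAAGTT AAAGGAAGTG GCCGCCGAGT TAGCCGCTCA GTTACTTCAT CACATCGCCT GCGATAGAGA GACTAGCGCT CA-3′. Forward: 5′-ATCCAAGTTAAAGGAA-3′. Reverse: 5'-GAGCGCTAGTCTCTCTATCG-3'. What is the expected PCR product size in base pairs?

80 bp

The forward primer matches the template at positions 102–117.
Taking the reverse complement of GAGCGCTAGTCTCTCTATCG gives CGATAGAGAGACTAGCGCTC, found at positions 162–181 on the template; the primer anneals here to the top strand with its 3' end pointing upstream.
Amplicon spans positions 102–181: 80 bp.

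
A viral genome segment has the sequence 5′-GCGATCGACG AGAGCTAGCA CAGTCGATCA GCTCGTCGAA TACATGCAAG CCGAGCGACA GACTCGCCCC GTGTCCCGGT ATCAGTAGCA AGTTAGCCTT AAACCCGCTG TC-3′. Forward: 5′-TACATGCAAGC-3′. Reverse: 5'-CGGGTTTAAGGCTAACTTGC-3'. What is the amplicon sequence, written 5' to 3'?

The forward primer matches the template at positions 41–51.
The reverse primer's reverse complement is GCAAGTTAGCCTTAAACCCG, which matches the template at positions 88–107.
The product is the template from position 41 through 107 (67 bp).

5'-TACATGCAAGCCGAGCGACAGACTCGCCCCGTGTCCCGGTATCAGTAGCAAGTTAGCCTTAAACCCG-3'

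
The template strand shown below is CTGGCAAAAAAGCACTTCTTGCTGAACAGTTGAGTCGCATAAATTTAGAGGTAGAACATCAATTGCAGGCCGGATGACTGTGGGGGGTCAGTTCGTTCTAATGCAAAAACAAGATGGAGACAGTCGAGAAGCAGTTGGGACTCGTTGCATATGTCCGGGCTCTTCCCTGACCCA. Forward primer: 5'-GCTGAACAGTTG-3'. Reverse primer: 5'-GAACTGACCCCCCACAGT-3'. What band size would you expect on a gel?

74 bp

Scanning the template, GCTGAACAGTTG occurs at positions 21–32; this primer anneals to the bottom strand there with its 3' end pointing downstream.
Taking the reverse complement of GAACTGACCCCCCACAGT gives ACTGTGGGGGGTCAGTTC, found at positions 77–94 on the template; the primer anneals here to the top strand with its 3' end pointing upstream.
The product runs from position 21 to position 94, so its length is 94 − 21 + 1 = 74 bp.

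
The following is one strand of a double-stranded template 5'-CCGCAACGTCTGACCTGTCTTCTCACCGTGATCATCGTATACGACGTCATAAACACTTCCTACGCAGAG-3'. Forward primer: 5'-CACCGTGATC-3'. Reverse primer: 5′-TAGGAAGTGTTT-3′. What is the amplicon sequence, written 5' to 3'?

Scanning the template, CACCGTGATC occurs at positions 24–33; this primer anneals to the bottom strand there with its 3' end pointing downstream.
Reverse complement of the reverse primer: AAACACTTCCTA. This occurs on the top strand at positions 51–62.
The product is the template from position 24 through 62 (39 bp).

5'-CACCGTGATCATCGTATACGACGTCATAAACACTTCCTA-3'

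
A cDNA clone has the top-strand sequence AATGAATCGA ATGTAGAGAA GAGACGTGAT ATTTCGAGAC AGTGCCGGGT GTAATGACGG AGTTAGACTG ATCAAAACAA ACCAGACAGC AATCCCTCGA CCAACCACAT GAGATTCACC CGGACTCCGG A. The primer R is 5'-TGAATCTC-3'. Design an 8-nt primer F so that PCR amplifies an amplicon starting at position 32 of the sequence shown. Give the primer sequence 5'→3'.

5'-TTTCGAGA-3'

The reverse primer's reverse complement GAGATTCA matches the template at positions 111–118; the product starts at position 32.
The forward primer is identical to the top strand over positions 32–39: TTTCGAGA.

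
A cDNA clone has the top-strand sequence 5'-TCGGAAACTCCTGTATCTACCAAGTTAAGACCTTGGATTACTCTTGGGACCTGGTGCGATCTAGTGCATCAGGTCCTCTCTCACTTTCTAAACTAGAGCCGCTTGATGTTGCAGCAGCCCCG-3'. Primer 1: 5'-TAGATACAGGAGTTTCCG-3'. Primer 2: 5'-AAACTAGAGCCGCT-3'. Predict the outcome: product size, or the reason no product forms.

No product — the primers' 3' ends point away from each other.

Primer 1 (TAGATACAGGAGTTTCCG) has reverse complement CGGAAACTCCTGTATCTA, which matches the top strand at positions 2–19; primer 1 anneals to the top strand there with its 3' end pointing upstream toward position 2.
Primer 2 (AAACTAGAGCCGCT) matches the top strand directly at positions 90–103; it anneals to the bottom strand with its 3' end pointing downstream toward position 103.
The 3' ends diverge (primer 1 extends toward position 1, primer 2 toward position 122), so the primers never converge on a shared product.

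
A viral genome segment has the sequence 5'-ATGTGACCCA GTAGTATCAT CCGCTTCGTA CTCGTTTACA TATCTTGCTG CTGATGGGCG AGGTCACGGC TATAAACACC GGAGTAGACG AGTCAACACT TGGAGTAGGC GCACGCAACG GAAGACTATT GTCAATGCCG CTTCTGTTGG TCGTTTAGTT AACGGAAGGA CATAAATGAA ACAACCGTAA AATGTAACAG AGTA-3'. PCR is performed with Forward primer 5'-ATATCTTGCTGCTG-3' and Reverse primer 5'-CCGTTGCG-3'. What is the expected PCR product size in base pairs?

The forward primer matches the template at positions 40–53.
Taking the reverse complement of CCGTTGCG gives CGCAACGG, found at positions 114–121 on the template; the primer anneals here to the top strand with its 3' end pointing upstream.
Product length = (reverse-primer end) − (forward-primer start) + 1 = 121 − 40 + 1 = 82 bp.

82 bp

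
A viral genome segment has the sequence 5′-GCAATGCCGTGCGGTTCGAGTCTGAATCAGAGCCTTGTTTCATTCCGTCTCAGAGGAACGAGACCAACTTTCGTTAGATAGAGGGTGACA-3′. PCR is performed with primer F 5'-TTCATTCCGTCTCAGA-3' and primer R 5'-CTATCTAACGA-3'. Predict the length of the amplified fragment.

43 bp

The forward primer matches the template at positions 39–54.
The reverse primer's reverse complement is TCGTTAGATAG, which matches the template at positions 71–81.
Amplicon spans positions 39–81: 43 bp.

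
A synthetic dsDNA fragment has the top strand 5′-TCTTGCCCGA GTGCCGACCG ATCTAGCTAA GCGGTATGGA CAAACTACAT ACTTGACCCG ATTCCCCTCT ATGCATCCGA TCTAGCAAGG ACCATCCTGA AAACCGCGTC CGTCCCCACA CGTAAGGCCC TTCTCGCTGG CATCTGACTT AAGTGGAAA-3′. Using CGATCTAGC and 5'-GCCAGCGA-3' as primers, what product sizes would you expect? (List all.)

The forward primer CGATCTAGC matches the top strand at positions 19–27, 78–86.
The reverse primer's reverse complement is TCGCTGGC, matching at positions 134–141.
Each forward site pairs with the reverse site to give a product ending at position 141: sizes 123, 64 bp.

123 bp, 64 bp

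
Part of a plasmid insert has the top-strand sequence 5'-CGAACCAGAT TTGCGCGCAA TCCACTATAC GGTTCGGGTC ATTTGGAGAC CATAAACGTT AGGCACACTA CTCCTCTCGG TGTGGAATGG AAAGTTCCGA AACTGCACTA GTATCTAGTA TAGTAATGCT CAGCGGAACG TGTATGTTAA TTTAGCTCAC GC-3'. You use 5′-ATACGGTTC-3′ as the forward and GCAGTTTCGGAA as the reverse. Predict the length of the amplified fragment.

The forward primer matches the template at positions 27–35.
Reverse complement of the reverse primer: TTCCGAAACTGC. This occurs on the top strand at positions 95–106.
Product length = (reverse-primer end) − (forward-primer start) + 1 = 106 − 27 + 1 = 80 bp.

80 bp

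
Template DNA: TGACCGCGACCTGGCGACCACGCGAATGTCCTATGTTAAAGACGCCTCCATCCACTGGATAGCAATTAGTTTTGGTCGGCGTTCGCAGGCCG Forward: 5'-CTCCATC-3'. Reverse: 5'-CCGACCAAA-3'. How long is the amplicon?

The forward primer matches the template at positions 46–52.
Reverse complement of the reverse primer: TTTGGTCGG. This occurs on the top strand at positions 71–79.
The product runs from position 46 to position 79, so its length is 79 − 46 + 1 = 34 bp.

34 bp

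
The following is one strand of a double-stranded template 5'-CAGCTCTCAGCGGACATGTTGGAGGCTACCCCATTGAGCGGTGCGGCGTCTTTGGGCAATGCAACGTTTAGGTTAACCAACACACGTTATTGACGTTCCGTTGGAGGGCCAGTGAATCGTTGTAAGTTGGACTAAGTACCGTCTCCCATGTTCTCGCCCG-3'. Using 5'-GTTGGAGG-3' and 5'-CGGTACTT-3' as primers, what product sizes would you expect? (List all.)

124 bp, 42 bp

The forward primer GTTGGAGG matches the top strand at positions 18–25, 100–107.
The reverse primer's reverse complement is AAGTACCG, matching at positions 134–141.
Each forward site pairs with the reverse site to give a product ending at position 141: sizes 124, 42 bp.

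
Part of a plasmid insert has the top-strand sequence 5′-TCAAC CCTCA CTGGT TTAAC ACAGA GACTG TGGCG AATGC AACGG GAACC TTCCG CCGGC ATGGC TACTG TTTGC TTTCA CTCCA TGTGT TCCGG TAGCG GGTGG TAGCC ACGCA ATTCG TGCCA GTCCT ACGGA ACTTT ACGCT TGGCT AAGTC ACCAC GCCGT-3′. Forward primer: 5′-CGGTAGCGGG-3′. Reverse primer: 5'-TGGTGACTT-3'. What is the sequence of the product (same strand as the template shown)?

The forward primer matches the template at positions 93–102.
The reverse primer's reverse complement is AAGTCACCA, which matches the template at positions 151–159.
The product is the template from position 93 through 159 (67 bp).

5'-CGGTAGCGGGTGGTAGCCACGCAATTCGTGCCAGTCCTACGGAACTTTACGCTTGGCTAAGTCACCA-3'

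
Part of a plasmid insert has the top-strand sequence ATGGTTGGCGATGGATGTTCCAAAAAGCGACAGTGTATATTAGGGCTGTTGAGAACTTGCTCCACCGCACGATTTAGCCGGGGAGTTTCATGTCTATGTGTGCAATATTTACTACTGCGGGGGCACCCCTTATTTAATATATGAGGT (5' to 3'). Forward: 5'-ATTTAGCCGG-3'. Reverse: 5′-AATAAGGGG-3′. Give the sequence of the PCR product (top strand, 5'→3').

5'-ATTTAGCCGGGGAGTTTCATGTCTATGTGTGCAATATTTACTACTGCGGGGGCACCCCTTATT-3'

The forward primer matches the template at positions 72–81.
The reverse primer's reverse complement is CCCCTTATT, which matches the template at positions 126–134.
The product is the template from position 72 through 134 (63 bp).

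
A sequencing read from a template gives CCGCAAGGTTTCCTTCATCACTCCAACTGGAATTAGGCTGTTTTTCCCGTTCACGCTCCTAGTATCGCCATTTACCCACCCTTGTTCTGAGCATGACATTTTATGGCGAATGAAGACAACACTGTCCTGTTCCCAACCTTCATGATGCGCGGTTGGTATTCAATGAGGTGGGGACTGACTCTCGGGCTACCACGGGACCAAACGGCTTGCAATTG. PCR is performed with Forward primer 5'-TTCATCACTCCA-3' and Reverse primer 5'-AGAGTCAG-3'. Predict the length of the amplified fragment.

Scanning the template, TTCATCACTCCA occurs at positions 14–25; this primer anneals to the bottom strand there with its 3' end pointing downstream.
Taking the reverse complement of AGAGTCAG gives CTGACTCT, found at positions 175–182 on the template; the primer anneals here to the top strand with its 3' end pointing upstream.
Product length = (reverse-primer end) − (forward-primer start) + 1 = 182 − 14 + 1 = 169 bp.

169 bp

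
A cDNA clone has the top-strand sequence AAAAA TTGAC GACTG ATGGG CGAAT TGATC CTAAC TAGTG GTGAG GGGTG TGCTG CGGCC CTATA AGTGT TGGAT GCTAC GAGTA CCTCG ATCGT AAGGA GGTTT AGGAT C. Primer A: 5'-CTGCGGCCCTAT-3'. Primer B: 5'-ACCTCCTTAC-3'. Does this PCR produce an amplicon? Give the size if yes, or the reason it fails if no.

Primer A (CTGCGGCCCTAT) matches the top strand at positions 53–64; it acts as a forward primer.
Primer B's reverse complement is GTAAGGAGGT, matching the top strand at positions 94–103; it acts as a reverse primer.
The 3' ends face each other across positions 53–103, giving a 51 bp product.

Yes — a 51 bp product.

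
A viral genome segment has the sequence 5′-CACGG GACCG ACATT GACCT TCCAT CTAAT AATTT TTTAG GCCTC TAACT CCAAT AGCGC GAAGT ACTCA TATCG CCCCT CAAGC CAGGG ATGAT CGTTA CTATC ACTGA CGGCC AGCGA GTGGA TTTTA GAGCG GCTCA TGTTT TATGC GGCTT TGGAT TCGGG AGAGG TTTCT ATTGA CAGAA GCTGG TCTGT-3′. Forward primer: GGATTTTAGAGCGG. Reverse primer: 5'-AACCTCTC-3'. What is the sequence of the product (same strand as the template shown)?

5'-GGATTTTAGAGCGGCTCATGTTTTATGCGGCTTTGGATTCGGGAGAGGTT-3'

Scanning the template, GGATTTTAGAGCGG occurs at positions 123–136; this primer anneals to the bottom strand there with its 3' end pointing downstream.
Reverse complement of the reverse primer: GAGAGGTT. This occurs on the top strand at positions 165–172.
The product is the template from position 123 through 172 (50 bp).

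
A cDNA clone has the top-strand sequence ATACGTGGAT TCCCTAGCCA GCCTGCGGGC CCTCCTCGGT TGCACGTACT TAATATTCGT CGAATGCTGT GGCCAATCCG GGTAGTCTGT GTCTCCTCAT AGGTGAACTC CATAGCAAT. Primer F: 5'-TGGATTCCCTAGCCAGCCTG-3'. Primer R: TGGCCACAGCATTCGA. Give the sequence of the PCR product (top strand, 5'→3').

Forward primer TGGATTCCCTAGCCAGCCTG is found on the top strand at positions 6–25.
Taking the reverse complement of TGGCCACAGCATTCGA gives TCGAATGCTGTGGCCA, found at positions 60–75 on the template; the primer anneals here to the top strand with its 3' end pointing upstream.
The product is the template from position 6 through 75 (70 bp).

5'-TGGATTCCCTAGCCAGCCTGCGGGCCCTCCTCGGTTGCACGTACTTAATATTCGTCGAATGCTGTGGCCA-3'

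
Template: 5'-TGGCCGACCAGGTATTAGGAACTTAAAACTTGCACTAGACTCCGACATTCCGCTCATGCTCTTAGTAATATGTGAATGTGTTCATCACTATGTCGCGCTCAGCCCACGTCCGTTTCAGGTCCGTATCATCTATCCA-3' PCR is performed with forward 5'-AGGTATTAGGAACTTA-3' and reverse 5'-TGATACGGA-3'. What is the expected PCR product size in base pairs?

119 bp

Forward primer AGGTATTAGGAACTTA is found on the top strand at positions 10–25.
Taking the reverse complement of TGATACGGA gives TCCGTATCA, found at positions 120–128 on the template; the primer anneals here to the top strand with its 3' end pointing upstream.
The product runs from position 10 to position 128, so its length is 128 − 10 + 1 = 119 bp.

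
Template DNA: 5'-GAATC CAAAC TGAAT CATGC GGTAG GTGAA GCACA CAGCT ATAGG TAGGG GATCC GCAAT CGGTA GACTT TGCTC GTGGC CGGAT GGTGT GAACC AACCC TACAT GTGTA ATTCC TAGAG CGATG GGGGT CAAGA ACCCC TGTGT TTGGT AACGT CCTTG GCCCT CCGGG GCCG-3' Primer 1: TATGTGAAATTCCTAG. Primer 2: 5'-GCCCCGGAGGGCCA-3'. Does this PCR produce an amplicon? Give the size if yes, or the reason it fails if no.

No product — primer 1 has no binding site in the template.

Primer 1 (TATGTGAAATTCCTAG) does not match the top strand, and its reverse complement CTAGGAATTTCACATA does not match either.
With no annealing site for primer 1, no amplification occurs.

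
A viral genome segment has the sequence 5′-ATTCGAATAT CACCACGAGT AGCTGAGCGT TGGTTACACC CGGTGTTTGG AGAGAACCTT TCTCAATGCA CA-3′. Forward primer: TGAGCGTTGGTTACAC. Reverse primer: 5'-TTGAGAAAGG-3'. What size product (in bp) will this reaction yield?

Scanning the template, TGAGCGTTGGTTACAC occurs at positions 24–39; this primer anneals to the bottom strand there with its 3' end pointing downstream.
Taking the reverse complement of TTGAGAAAGG gives CCTTTCTCAA, found at positions 57–66 on the template; the primer anneals here to the top strand with its 3' end pointing upstream.
Amplicon spans positions 24–66: 43 bp.

43 bp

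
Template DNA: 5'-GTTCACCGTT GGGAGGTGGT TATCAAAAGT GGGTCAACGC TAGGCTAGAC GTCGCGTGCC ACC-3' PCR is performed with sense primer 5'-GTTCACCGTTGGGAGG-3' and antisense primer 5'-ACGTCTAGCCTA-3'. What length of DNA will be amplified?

Scanning the template, GTTCACCGTTGGGAGG occurs at positions 1–16; this primer anneals to the bottom strand there with its 3' end pointing downstream.
The reverse primer's reverse complement is TAGGCTAGACGT, which matches the template at positions 41–52.
The product runs from position 1 to position 52, so its length is 52 − 1 + 1 = 52 bp.

52 bp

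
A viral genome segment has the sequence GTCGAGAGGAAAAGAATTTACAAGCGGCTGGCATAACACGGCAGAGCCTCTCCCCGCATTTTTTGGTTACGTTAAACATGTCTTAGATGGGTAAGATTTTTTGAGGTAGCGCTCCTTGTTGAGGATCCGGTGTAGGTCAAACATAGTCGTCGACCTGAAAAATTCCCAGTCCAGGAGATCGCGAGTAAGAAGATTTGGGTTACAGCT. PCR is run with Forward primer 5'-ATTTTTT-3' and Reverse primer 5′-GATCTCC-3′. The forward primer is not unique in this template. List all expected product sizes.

The forward primer ATTTTTT matches the top strand at positions 58–64, 96–102.
The reverse primer's reverse complement is GGAGATC, matching at positions 174–180.
Each forward site pairs with the reverse site to give a product ending at position 180: sizes 123, 85 bp.

123 bp, 85 bp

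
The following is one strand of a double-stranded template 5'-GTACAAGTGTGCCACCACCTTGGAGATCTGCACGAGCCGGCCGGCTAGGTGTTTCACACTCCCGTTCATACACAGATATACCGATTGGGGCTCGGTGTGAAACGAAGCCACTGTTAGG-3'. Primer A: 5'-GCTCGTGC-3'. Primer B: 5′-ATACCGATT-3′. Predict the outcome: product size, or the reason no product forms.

Primer A (GCTCGTGC) has reverse complement GCACGAGC, which matches the top strand at positions 30–37; primer A anneals to the top strand there with its 3' end pointing upstream toward position 30.
Primer B (ATACCGATT) matches the top strand directly at positions 78–86; it anneals to the bottom strand with its 3' end pointing downstream toward position 86.
The 3' ends diverge (primer A extends toward position 1, primer B toward position 118), so the primers never converge on a shared product.

No product — the primers' 3' ends point away from each other.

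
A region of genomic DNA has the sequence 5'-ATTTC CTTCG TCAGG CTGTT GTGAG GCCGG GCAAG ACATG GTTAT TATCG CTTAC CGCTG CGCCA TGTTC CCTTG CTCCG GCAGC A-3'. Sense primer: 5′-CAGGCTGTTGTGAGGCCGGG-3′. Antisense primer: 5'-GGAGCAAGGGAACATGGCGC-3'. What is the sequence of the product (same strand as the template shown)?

5'-CAGGCTGTTGTGAGGCCGGGCAAGACATGGTTATTATCGCTTACCGCTGCGCCATGTTCCCTTGCTCC-3'

Scanning the template, CAGGCTGTTGTGAGGCCGGG occurs at positions 12–31; this primer anneals to the bottom strand there with its 3' end pointing downstream.
Taking the reverse complement of GGAGCAAGGGAACATGGCGC gives GCGCCATGTTCCCTTGCTCC, found at positions 60–79 on the template; the primer anneals here to the top strand with its 3' end pointing upstream.
The product is the template from position 12 through 79 (68 bp).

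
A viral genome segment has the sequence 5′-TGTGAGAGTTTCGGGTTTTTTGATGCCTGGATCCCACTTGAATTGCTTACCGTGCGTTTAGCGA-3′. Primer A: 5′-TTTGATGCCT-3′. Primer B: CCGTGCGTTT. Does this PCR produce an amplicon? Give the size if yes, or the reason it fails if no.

Primer A (TTTGATGCCT) matches the top strand at positions 19–28 (3' end points downstream).
Primer B (CCGTGCGTTT) also matches the top strand directly, at positions 50–59 — its reverse complement AAACGCACGG is not present.
Both primers anneal to the bottom strand with 3' ends pointing the same way, so neither can prime synthesis back toward the other.

No product — both primers anneal to the same strand and extend in the same direction.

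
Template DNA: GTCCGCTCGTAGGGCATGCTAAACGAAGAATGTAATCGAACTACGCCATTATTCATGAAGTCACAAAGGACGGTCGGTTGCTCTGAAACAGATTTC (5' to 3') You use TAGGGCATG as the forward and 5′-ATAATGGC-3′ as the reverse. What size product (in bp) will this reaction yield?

43 bp

Forward primer TAGGGCATG is found on the top strand at positions 10–18.
Reverse complement of the reverse primer: GCCATTAT. This occurs on the top strand at positions 45–52.
Product length = (reverse-primer end) − (forward-primer start) + 1 = 52 − 10 + 1 = 43 bp.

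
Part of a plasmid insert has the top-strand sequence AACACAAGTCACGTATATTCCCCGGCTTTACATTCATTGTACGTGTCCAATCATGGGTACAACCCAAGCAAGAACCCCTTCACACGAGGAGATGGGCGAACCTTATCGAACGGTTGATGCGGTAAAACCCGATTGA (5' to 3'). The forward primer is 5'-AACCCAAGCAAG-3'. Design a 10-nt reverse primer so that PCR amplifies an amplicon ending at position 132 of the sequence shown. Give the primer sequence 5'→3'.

5'-TCGGGTTTTA-3'

The forward primer binds at positions 61–72; the product's 3' end on the top strand is position 132.
The reverse primer anneals to the top strand over positions 123–132, i.e. to TAAAACCCGA.
Its sequence written 5'→3' is the reverse complement: TCGGGTTTTA.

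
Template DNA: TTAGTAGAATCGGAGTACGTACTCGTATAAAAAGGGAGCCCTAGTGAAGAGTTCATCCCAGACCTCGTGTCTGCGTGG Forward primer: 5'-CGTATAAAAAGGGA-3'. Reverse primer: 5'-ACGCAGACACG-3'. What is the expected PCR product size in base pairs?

The forward primer matches the template at positions 24–37.
Reverse complement of the reverse primer: CGTGTCTGCGT. This occurs on the top strand at positions 66–76.
The product runs from position 24 to position 76, so its length is 76 − 24 + 1 = 53 bp.

53 bp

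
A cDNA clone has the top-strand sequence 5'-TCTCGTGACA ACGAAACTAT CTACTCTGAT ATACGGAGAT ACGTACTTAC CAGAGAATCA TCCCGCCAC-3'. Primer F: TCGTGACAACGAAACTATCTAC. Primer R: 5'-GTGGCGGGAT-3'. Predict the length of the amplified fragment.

Forward primer TCGTGACAACGAAACTATCTAC is found on the top strand at positions 3–24.
The reverse primer's reverse complement is ATCCCGCCAC, which matches the template at positions 60–69.
Amplicon spans positions 3–69: 67 bp.

67 bp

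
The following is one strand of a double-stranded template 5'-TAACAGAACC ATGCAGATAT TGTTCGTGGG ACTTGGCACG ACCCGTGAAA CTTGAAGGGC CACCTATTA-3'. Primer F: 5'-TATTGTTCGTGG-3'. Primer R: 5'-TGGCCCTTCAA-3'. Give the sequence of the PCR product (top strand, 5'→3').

The forward primer matches the template at positions 18–29.
The reverse primer's reverse complement is TTGAAGGGCCA, which matches the template at positions 52–62.
The product is the template from position 18 through 62 (45 bp).

5'-TATTGTTCGTGGGACTTGGCACGACCCGTGAAACTTGAAGGGCCA-3'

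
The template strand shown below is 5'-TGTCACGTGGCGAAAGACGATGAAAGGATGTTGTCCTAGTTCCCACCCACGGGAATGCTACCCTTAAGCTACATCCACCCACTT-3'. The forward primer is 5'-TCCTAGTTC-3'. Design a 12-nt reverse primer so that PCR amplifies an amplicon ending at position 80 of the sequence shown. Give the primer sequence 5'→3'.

The forward primer binds at positions 34–42; the product's 3' end on the top strand is position 80.
The reverse primer anneals to the top strand over positions 69–80, i.e. to CTACATCCACCC.
Its sequence written 5'→3' is the reverse complement: GGGTGGATGTAG.

5'-GGGTGGATGTAG-3'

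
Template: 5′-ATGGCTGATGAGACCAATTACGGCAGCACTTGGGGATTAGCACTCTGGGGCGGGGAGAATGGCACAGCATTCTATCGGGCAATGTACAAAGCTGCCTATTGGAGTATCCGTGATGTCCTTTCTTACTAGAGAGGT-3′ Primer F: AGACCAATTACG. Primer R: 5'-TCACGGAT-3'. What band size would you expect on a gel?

103 bp

Scanning the template, AGACCAATTACG occurs at positions 11–22; this primer anneals to the bottom strand there with its 3' end pointing downstream.
Reverse complement of the reverse primer: ATCCGTGA. This occurs on the top strand at positions 106–113.
The product runs from position 11 to position 113, so its length is 113 − 11 + 1 = 103 bp.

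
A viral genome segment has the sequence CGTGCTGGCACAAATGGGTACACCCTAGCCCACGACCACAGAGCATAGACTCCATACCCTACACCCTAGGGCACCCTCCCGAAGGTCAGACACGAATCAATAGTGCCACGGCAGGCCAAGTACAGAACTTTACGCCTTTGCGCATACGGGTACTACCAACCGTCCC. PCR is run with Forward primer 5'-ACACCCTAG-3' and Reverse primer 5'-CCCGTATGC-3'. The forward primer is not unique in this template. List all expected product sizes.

The forward primer ACACCCTAG matches the top strand at positions 20–28, 61–69.
The reverse primer's reverse complement is GCATACGGG, matching at positions 142–150.
Each forward site pairs with the reverse site to give a product ending at position 150: sizes 131, 90 bp.

131 bp, 90 bp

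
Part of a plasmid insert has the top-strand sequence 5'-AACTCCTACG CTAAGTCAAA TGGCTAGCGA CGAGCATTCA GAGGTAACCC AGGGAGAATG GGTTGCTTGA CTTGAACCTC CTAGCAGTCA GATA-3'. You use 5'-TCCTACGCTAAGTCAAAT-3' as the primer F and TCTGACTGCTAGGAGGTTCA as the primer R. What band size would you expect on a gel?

Forward primer TCCTACGCTAAGTCAAAT is found on the top strand at positions 4–21.
The reverse primer's reverse complement is TGAACCTCCTAGCAGTCAGA, which matches the template at positions 73–92.
The product runs from position 4 to position 92, so its length is 92 − 4 + 1 = 89 bp.

89 bp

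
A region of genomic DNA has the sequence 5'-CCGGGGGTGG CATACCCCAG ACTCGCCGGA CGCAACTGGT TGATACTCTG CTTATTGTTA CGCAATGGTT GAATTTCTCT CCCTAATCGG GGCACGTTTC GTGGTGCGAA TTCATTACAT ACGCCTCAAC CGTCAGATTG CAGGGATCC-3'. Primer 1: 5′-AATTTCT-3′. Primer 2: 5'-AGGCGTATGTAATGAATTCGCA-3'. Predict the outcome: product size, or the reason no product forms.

Primer 1 (AATTTCT) matches the top strand at positions 72–78; it acts as a forward primer.
Primer 2's reverse complement is TGCGAATTCATTACATACGCCT, matching the top strand at positions 105–126; it acts as a reverse primer.
The 3' ends face each other across positions 72–126, giving a 55 bp product.

Yes — a 55 bp product.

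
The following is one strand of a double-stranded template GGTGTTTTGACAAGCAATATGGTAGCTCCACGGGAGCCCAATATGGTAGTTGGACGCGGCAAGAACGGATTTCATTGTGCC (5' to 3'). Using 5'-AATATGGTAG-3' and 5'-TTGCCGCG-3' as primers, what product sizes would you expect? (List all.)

The forward primer AATATGGTAG matches the top strand at positions 16–25, 40–49.
The reverse primer's reverse complement is CGCGGCAA, matching at positions 55–62.
Each forward site pairs with the reverse site to give a product ending at position 62: sizes 47, 23 bp.

47 bp, 23 bp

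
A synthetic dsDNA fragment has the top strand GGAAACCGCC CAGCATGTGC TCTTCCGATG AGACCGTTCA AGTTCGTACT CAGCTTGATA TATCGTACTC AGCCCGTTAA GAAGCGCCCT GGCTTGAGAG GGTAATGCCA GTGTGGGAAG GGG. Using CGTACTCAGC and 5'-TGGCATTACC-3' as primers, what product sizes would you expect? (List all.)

66 bp, 47 bp

The forward primer CGTACTCAGC matches the top strand at positions 45–54, 64–73.
The reverse primer's reverse complement is GGTAATGCCA, matching at positions 101–110.
Each forward site pairs with the reverse site to give a product ending at position 110: sizes 66, 47 bp.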